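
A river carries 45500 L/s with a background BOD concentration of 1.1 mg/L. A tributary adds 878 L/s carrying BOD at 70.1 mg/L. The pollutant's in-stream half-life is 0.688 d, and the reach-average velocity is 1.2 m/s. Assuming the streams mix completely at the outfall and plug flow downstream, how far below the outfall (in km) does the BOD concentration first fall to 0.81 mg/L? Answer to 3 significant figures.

Mixed concentration C = ΣQC/ΣQ = (45500·1.100 + 878.0·70.10) / 46380 = 111600/46380 = 2.406 mg/L.
Half-life 0.688 d → k = ln 2 / 0.688 = 1.007 d⁻¹.
Set 2.406·exp(−k·t) = 0.81 → t = ln(2.406/0.81)/k = 93370 s = 25.94 h.
Distance = v·t = 1.2·93370 = 112000 m = 112.0 km.

112 km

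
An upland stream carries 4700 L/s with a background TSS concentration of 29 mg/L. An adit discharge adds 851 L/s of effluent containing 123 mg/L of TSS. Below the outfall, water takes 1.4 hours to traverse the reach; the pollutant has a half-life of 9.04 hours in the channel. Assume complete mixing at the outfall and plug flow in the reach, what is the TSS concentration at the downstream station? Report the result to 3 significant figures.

After mixing, C = (4700·29.00 + 851.0·123.0) / 5551 = 241000/5551 = 43.41 mg/L.
Half-life 9.04 h → k = ln 2 / 9.04 = 0.07668 h⁻¹ = 1.840 d⁻¹.
Applying C = C₀e^(−kt): 43.41 × 0.8982 = 38.99 mg/L.

39.0 mg/L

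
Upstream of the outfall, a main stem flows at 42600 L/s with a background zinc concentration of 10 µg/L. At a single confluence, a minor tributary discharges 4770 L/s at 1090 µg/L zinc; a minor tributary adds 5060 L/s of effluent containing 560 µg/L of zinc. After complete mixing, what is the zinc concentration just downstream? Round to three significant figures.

Flow-weighted average: C = (42600·10.00 + 4770·1090 + 5060·560.0) / 52430 = 8459000/52430 = 161.3 µg/L.

161 µg/L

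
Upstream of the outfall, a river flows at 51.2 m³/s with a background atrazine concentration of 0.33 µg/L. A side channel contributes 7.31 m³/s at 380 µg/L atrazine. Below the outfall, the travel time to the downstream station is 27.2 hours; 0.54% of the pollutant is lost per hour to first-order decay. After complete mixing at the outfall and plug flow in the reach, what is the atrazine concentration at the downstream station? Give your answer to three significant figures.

Flow-weighted average: C = (51.20·0.3300 + 7.310·380.0) / 58.51 = 2795/58.51 = 47.76 µg/L.
0.54%/h lost → k = −ln(1 − 0.0054) = 0.005415 h⁻¹.
After decay, C = 47.76 × e^(−kt) = 47.76 × 0.8631 = 41.22 µg/L.

41.2 µg/L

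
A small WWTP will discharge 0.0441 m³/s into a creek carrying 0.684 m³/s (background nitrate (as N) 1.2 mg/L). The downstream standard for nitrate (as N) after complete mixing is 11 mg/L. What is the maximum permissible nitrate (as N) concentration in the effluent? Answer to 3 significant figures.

At the limit, (Qr·Cr + Qe·Cₑ)/(Qr + Qe) = 11:
Cₑ = (0.7281·11 − 0.6840·1.200) / 0.04410 = 163.0 mg/L.

163 mg/L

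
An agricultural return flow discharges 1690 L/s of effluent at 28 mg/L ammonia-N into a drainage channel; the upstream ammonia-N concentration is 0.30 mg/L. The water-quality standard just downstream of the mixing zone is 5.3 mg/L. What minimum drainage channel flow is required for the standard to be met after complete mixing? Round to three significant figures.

Set C_mix = 5.3: (Q·0.3000 + 1690·28.00) / (Q + 1690) = 5.3
→ Q = 1690·(28.00 − 5.3)/(5.3 − 0.3000) = 7673 L/s.

7670 L/s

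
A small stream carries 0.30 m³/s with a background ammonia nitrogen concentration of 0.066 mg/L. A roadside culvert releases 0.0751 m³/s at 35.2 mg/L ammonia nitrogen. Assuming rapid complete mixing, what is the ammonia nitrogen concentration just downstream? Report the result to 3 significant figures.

Conservation of mass: C = (0.3000·0.06600 + 0.07510·35.20) / 0.3751 = 2.663/0.3751 = 7.100 mg/L.

7.10 mg/L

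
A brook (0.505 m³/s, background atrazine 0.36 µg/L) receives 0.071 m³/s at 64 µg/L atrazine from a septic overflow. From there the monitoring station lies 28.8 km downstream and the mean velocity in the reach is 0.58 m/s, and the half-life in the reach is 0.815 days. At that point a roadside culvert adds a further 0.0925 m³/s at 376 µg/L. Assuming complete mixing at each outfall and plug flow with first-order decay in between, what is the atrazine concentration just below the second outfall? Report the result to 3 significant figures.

Mixed concentration C = ΣQC/ΣQ = (0.5050·0.3600 + 0.07100·64.00) / 0.5760 = 4.726/0.5760 = 8.205 µg/L; combined flow 0.5760 m³/s.
Travel time t = 28.8·1000 / 0.58 = 49660 s = 13.79 h.
Half-life 0.815 d → k = ln 2 / 0.815 = 0.8505 d⁻¹.
After decay, C = 8.205 × e^(−kt) = 8.205 × 0.6134 = 5.032 µg/L.
At the second outfall, C = (0.5760·5.032 + 0.09250·376.0) / (0.5760 + 0.09250) = 56.36 µg/L.

56.4 µg/L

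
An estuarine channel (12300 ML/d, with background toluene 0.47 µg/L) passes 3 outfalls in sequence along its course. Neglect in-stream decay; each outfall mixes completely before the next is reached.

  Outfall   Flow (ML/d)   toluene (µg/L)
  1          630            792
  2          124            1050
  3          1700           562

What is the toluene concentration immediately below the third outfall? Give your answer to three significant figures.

108 µg/L

Outfall 1: combined Q = 12930 ML/d; C = (12300·0.4700 + 630.0·792.0)/12930 = 39.04 µg/L.
Outfall 2: combined Q = 13050 ML/d; C = (12930·39.04 + 124.0·1050)/13050 = 48.64 µg/L.
Outfall 3: combined Q = 14750 ML/d; C = (13050·48.64 + 1700·562.0)/14750 = 107.8 µg/L.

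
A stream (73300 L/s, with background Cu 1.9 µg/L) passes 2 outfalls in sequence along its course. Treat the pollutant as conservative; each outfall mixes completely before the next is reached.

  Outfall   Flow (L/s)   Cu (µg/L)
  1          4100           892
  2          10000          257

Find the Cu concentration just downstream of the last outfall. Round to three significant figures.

72.8 µg/L

After outfall 1: Q = 73300 + 4100 = 77400 L/s; C = (73300·1.900 + 4100·892.0)/77400 = 49.05 µg/L.
After outfall 2: Q = 77400 + 10000 = 87400 L/s; C = (77400·49.05 + 10000·257.0)/87400 = 72.84 µg/L.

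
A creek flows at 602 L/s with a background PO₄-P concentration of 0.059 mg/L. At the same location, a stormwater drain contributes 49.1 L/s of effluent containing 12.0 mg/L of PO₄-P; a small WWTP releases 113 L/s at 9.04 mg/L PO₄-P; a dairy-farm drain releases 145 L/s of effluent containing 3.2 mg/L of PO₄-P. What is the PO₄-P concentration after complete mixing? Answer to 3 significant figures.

2.32 mg/L

After mixing, C = (602.0·0.05900 + 49.10·12.00 + 113.0·9.040 + 145.0·3.200) / 909.1 = 2110/909.1 = 2.321 mg/L.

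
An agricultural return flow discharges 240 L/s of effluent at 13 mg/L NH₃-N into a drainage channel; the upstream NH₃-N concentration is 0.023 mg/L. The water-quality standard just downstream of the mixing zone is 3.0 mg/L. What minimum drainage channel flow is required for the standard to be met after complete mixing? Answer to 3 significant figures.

Set C_mix = 3.0: (Q·0.02300 + 240.0·13.00) / (Q + 240.0) = 3.0
→ Q = 240.0·(13.00 − 3.0)/(3.0 − 0.02300) = 806.2 L/s.

806 L/s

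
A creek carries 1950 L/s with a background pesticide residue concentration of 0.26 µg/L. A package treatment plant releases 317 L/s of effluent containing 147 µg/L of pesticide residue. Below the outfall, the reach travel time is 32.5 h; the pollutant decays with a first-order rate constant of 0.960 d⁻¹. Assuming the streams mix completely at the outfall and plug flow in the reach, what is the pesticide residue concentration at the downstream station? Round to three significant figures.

After mixing, C = (1950·0.2600 + 317.0·147.0) / 2267 = 47110/2267 = 20.78 µg/L.
First-order decay: C = 20.78·exp(−k·t) = 20.78·0.2725 = 5.663 µg/L.

5.66 µg/L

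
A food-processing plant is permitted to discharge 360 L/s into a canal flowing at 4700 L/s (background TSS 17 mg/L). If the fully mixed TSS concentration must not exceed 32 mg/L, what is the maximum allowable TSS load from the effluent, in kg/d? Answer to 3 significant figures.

7090 kg/d

Mass balance at the limit: 4700·17.00 + 360.0·Cₑ = 5060·32 → Cₑ = 227.8 mg/L.
360.0 L/s = 0.3600 m³/s. Load = 0.3600 m³/s × 227.8 g/m³ × 86 400 s/d = 7087 kg/d.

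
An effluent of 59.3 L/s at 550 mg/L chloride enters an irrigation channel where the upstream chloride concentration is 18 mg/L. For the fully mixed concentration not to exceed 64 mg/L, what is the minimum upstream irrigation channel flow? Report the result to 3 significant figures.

Set C_mix = 64: (Q·18.00 + 59.30·550.0) / (Q + 59.30) = 64
→ Q = 59.30·(550.0 − 64)/(64 − 18.00) = 626.5 L/s.

627 L/s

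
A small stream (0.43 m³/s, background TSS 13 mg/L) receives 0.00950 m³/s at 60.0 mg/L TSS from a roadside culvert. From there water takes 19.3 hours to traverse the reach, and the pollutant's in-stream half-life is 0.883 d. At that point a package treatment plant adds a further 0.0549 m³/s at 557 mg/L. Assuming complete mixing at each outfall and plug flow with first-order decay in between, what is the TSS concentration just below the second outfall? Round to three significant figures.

68.5 mg/L

Conservation of mass: C = (0.4300·13.00 + 0.009500·60.00) / 0.4395 = 6.160/0.4395 = 14.02 mg/L; combined flow 0.4395 m³/s.
Half-life 0.883 d → k = ln 2 / 0.883 = 0.7850 d⁻¹.
First-order decay: C = 14.02·exp(−k·t) = 14.02·0.5319 = 7.455 mg/L.
Second outfall: C = (0.4395·7.455 + 0.05490·557.0)/0.4944 = 68.48 mg/L.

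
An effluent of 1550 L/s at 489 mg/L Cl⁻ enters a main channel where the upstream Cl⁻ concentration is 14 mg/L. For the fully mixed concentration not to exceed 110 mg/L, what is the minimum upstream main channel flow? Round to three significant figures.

6120 L/s

Set C_mix = 110: (Q·14.00 + 1550·489.0) / (Q + 1550) = 110
→ Q = 1550·(489.0 − 110)/(110 − 14.00) = 6119 L/s.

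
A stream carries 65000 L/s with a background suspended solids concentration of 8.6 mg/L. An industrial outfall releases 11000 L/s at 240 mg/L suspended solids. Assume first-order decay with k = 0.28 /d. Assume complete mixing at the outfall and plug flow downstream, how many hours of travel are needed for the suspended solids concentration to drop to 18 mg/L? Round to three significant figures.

72.8 h

After mixing, C = (65000·8.600 + 11000·240.0) / 76000 = 3199000/76000 = 42.09 mg/L.
42.09·exp(−k·t) = 18 → t = ln(42.09/18)/k = 262100 s = 72.81 h.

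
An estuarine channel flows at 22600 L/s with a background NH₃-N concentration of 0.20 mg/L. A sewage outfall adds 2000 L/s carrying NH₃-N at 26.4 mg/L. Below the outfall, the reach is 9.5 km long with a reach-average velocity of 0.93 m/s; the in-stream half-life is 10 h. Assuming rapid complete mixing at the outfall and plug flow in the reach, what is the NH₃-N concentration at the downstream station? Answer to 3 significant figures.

1.91 mg/L

Mixed concentration C = ΣQC/ΣQ = (22600·0.2000 + 2000·26.40) / 24600 = 57320/24600 = 2.330 mg/L.
Travel time t = 9.5·1000 / 0.93 = 10220 s = 2.838 h.
Half-life 10 h → k = ln 2 / 10 = 0.06931 h⁻¹ = 1.664 d⁻¹.
Decay over the reach: 2.330·exp(−kt) = 2.330·0.8215 = 1.914 mg/L.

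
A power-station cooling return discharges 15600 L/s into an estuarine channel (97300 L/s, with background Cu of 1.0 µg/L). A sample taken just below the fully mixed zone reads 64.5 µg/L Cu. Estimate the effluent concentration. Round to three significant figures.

461 µg/L

Mass balance: 97300·1.000 + 15600·Cₑ = 112900·64.50
→ Cₑ = (112900·64.50 − 97300·1.000) / 15600 = 460.6 µg/L.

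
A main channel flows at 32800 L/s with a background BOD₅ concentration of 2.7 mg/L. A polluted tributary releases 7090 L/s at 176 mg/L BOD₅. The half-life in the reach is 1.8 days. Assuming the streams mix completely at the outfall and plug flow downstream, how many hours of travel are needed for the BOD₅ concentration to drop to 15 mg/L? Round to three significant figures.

Conservation of mass: C = (32800·2.700 + 7090·176.0) / 39890 = 1336000/39890 = 33.50 mg/L.
Half-life 1.8 d → k = ln 2 / 1.8 = 0.3851 d⁻¹.
33.50·exp(−k·t) = 15 → t = ln(33.50/15)/k = 180300 s = 50.08 h.

50.1 h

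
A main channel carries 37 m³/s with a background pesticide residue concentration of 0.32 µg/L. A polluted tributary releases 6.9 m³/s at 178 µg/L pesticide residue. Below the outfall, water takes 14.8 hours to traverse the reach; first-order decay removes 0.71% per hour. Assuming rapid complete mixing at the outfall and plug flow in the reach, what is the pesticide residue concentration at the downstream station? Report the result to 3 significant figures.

25.4 µg/L

Flow-weighted average: C = (37.00·0.3200 + 6.900·178.0) / 43.90 = 1240/43.90 = 28.25 µg/L.
0.71%/h lost → k = −ln(1 − 0.0071) = 0.007125 h⁻¹.
After decay, C = 28.25 × e^(−kt) = 28.25 × 0.8999 = 25.42 µg/L.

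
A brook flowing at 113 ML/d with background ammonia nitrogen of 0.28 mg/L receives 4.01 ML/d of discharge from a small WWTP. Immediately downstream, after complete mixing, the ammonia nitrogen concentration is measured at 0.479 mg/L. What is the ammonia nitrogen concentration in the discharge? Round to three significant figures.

Mass balance: 113.0·0.2800 + 4.010·Cₑ = 117.0·0.4790
→ Cₑ = (117.0·0.4790 − 113.0·0.2800) / 4.010 = 6.087 mg/L.

6.09 mg/L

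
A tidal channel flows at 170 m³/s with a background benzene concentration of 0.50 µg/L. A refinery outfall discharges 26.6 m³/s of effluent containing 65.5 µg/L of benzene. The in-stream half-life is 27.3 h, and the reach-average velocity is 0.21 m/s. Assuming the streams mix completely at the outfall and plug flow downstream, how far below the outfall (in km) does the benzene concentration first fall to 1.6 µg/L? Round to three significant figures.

Mixed concentration C = ΣQC/ΣQ = (170.0·0.5000 + 26.60·65.50) / 196.6 = 1827/196.6 = 9.295 µg/L.
Half-life 27.3 h → k = ln 2 / 27.3 = 0.02539 h⁻¹ = 0.6094 d⁻¹.
Set 9.295·exp(−k·t) = 1.6 → t = ln(9.295/1.6)/k = 249500 s = 69.30 h.
Distance = v·t = 0.21·249500 = 52390 m = 52.39 km.

52.4 km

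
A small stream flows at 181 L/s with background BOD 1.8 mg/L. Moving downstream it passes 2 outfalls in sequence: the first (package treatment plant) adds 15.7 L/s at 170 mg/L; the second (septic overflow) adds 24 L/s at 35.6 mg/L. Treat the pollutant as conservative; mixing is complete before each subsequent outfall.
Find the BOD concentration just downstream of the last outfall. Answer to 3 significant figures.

17.4 mg/L

Below outfall 1: Q → 196.7 L/s, C = (181.0·1.800 + 15.70·170.0)/196.7 = 15.23 mg/L.
Below outfall 2: Q → 220.7 L/s, C = (196.7·15.23 + 24.00·35.60)/220.7 = 17.44 mg/L.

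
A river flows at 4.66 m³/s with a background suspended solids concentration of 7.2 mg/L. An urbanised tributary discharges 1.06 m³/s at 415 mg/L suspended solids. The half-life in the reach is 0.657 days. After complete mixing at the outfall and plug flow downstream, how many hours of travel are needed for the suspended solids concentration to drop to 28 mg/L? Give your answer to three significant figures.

Mixed concentration C = ΣQC/ΣQ = (4.660·7.200 + 1.060·415.0) / 5.720 = 473.5/5.720 = 82.77 mg/L.
Half-life 0.657 d → k = ln 2 / 0.657 = 1.055 d⁻¹.
82.77·exp(−k·t) = 28 → t = ln(82.77/28)/k = 88760 s = 24.66 h.

24.7 h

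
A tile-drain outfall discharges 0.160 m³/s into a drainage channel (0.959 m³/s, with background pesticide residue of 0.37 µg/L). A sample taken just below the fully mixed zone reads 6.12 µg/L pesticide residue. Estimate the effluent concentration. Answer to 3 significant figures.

Mass balance: 0.9590·0.3700 + 0.1600·Cₑ = 1.119·6.120
→ Cₑ = (1.119·6.120 − 0.9590·0.3700) / 0.1600 = 40.58 µg/L.

40.6 µg/L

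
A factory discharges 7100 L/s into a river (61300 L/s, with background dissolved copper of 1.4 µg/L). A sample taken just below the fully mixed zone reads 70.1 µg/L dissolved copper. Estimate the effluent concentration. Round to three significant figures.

Mass balance: 61300·1.400 + 7100·Cₑ = 68400·70.10
→ Cₑ = (68400·70.10 − 61300·1.400) / 7100 = 663.2 µg/L.

663 µg/L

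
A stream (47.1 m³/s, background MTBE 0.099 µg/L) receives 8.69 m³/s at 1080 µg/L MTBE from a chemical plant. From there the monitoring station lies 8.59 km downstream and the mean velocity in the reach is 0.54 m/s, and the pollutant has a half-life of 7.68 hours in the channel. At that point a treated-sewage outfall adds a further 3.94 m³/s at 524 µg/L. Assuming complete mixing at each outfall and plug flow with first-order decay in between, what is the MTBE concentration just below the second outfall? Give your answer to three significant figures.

Conservation of mass: C = (47.10·0.09900 + 8.690·1080) / 55.79 = 9390/55.79 = 168.3 µg/L; combined flow 55.79 m³/s.
Travel time t = 8.59·1000 / 0.54 = 15910 s = 4.419 h.
Half-life 7.68 h → k = ln 2 / 7.68 = 0.09025 h⁻¹ = 2.166 d⁻¹.
First-order decay: C = 168.3·exp(−k·t) = 168.3·0.6711 = 113.0 µg/L.
At the second outfall, C = (55.79·113.0 + 3.940·524.0) / (55.79 + 3.940) = 140.1 µg/L.

140 µg/L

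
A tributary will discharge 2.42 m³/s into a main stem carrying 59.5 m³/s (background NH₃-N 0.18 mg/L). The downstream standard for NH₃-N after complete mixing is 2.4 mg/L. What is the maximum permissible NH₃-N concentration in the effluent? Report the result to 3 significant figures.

At the limit, (Qr·Cr + Qe·Cₑ)/(Qr + Qe) = 2.4:
Cₑ = (61.92·2.4 − 59.50·0.1800) / 2.420 = 56.98 mg/L.

57.0 mg/L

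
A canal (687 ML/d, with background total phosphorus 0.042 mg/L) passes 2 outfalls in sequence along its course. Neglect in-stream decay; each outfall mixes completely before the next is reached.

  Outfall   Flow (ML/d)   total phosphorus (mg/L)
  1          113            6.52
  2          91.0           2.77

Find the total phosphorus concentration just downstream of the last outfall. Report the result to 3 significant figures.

Outfall 1: combined Q = 800.0 ML/d; C = (687.0·0.04200 + 113.0·6.520)/800.0 = 0.9570 mg/L.
Outfall 2: combined Q = 891.0 ML/d; C = (800.0·0.9570 + 91.00·2.770)/891.0 = 1.142 mg/L.

1.14 mg/L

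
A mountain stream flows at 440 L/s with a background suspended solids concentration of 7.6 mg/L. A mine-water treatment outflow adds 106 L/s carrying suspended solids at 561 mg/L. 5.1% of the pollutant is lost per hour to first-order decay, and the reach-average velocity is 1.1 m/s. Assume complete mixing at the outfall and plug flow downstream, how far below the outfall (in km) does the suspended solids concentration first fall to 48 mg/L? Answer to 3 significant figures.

66.1 km

Flow-weighted average: C = (440.0·7.600 + 106.0·561.0) / 546.0 = 62810/546.0 = 115.0 mg/L.
5.1%/h lost → k = −ln(1 − 0.051) = 0.05235 h⁻¹.
Set 115.0·exp(−k·t) = 48 → t = ln(115.0/48)/k = 60110 s = 16.70 h.
Distance = v·t = 1.1·60110 = 66120 m = 66.12 km.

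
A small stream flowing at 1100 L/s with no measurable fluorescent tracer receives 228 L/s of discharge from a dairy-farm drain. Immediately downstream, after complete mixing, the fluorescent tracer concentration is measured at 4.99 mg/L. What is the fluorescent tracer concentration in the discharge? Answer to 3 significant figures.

29.1 mg/L

Mass balance: 1100·0 + 228.0·Cₑ = 1328·4.990
→ Cₑ = (1328·4.990 − 1100·0) / 228.0 = 29.06 mg/L.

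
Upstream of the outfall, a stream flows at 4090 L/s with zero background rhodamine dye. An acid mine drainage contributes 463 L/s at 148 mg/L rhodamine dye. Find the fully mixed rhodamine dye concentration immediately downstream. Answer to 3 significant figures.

After mixing, C = (4090·0 + 463.0·148.0) / 4553 = 68520/4553 = 15.05 mg/L.

15.1 mg/L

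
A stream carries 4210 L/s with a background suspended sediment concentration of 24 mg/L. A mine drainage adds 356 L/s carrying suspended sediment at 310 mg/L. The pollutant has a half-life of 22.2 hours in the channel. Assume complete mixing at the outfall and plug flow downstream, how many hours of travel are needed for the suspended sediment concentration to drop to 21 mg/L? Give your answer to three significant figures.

Conservation of mass: C = (4210·24.00 + 356.0·310.0) / 4566 = 211400/4566 = 46.30 mg/L.
Half-life 22.2 h → k = ln 2 / 22.2 = 0.03122 h⁻¹ = 0.7493 d⁻¹.
46.30·exp(−k·t) = 21 → t = ln(46.30/21)/k = 91160 s = 25.32 h.

25.3 h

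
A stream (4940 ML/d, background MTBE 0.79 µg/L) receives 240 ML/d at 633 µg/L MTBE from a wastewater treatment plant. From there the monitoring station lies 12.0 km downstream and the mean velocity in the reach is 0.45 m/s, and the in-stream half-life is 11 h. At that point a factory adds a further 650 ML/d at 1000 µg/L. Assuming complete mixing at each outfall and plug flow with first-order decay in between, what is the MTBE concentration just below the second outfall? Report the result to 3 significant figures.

128 µg/L

Flow-weighted average: C = (4940·0.7900 + 240.0·633.0) / 5180 = 155800/5180 = 30.08 µg/L; combined flow 5180 ML/d.
Travel time t = 12.0·1000 / 0.45 = 26670 s = 7.407 h.
Half-life 11 h → k = ln 2 / 11 = 0.06301 h⁻¹ = 1.512 d⁻¹.
First-order decay: C = 30.08·exp(−k·t) = 30.08·0.6270 = 18.86 µg/L.
Second outfall: C = (5180·18.86 + 650.0·1000)/5830 = 128.3 µg/L.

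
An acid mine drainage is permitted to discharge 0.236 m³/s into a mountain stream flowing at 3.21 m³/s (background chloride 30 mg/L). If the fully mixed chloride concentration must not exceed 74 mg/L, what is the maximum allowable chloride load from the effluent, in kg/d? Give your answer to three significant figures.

13700 kg/d

Mass balance at the limit: 3.210·30.00 + 0.2360·Cₑ = 3.446·74 → Cₑ = 672.5 mg/L.
Load = 0.2360 m³/s × 672.5 g/m³ × 86 400 s/d = 13710 kg/d.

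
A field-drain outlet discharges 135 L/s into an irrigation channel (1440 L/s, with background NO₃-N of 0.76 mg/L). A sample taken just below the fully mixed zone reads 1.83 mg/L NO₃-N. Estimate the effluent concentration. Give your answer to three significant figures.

13.2 mg/L

Mass balance: 1440·0.7600 + 135.0·Cₑ = 1575·1.830
→ Cₑ = (1575·1.830 − 1440·0.7600) / 135.0 = 13.24 mg/L.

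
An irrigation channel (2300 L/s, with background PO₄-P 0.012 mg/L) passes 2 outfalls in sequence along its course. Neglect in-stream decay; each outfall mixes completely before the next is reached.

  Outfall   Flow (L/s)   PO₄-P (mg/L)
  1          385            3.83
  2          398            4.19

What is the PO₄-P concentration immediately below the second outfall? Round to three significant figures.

1.03 mg/L

Below outfall 1: Q → 2685 L/s, C = (2300·0.01200 + 385.0·3.830)/2685 = 0.5595 mg/L.
Below outfall 2: Q → 3083 L/s, C = (2685·0.5595 + 398.0·4.190)/3083 = 1.028 mg/L.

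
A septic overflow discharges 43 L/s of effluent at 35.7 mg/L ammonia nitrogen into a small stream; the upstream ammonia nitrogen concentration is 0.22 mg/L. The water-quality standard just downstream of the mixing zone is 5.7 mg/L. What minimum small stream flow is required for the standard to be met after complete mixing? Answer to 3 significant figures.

235 L/s

Set C_mix = 5.7: (Q·0.2200 + 43.00·35.70) / (Q + 43.00) = 5.7
→ Q = 43.00·(35.70 − 5.7)/(5.7 − 0.2200) = 235.4 L/s.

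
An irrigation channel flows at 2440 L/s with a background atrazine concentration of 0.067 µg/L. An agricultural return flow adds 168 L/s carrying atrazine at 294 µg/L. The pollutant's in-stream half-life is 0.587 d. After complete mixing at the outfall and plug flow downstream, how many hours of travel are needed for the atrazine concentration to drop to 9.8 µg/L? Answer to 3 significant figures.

13.5 h

After mixing, C = (2440·0.06700 + 168.0·294.0) / 2608 = 49560/2608 = 19.00 µg/L.
Half-life 0.587 d → k = ln 2 / 0.587 = 1.181 d⁻¹.
19.00·exp(−k·t) = 9.8 → t = ln(19.00/9.8)/k = 48450 s = 13.46 h.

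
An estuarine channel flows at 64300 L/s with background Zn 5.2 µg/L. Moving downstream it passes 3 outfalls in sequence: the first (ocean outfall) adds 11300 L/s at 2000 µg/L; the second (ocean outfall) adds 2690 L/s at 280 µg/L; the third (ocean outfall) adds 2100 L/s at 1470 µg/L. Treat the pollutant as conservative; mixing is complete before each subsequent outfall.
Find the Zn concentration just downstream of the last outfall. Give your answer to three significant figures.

Below outfall 1: Q → 75600 L/s, C = (64300·5.200 + 11300·2000)/75600 = 303.4 µg/L.
Below outfall 2: Q → 78290 L/s, C = (75600·303.4 + 2690·280.0)/78290 = 302.6 µg/L.
Below outfall 3: Q → 80390 L/s, C = (78290·302.6 + 2100·1470)/80390 = 333.1 µg/L.

333 µg/L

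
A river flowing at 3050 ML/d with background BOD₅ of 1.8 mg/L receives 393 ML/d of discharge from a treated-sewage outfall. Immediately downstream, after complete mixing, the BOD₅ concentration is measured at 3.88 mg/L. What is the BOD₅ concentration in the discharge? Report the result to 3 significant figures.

20.0 mg/L

Mass balance: 3050·1.800 + 393.0·Cₑ = 3443·3.880
→ Cₑ = (3443·3.880 − 3050·1.800) / 393.0 = 20.02 mg/L.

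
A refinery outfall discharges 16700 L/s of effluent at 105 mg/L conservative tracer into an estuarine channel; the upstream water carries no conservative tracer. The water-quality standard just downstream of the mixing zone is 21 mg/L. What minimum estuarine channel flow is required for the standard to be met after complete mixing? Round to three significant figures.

Set C_mix = 21: (Q·0 + 16700·105.0) / (Q + 16700) = 21
→ Q = 16700·(105.0 − 21)/(21 − 0) = 66800 L/s.

66800 L/s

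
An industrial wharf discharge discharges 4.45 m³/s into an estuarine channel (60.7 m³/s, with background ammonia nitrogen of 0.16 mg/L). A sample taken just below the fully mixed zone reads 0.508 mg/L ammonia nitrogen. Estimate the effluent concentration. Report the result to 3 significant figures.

5.25 mg/L

Mass balance: 60.70·0.1600 + 4.450·Cₑ = 65.15·0.5080
→ Cₑ = (65.15·0.5080 − 60.70·0.1600) / 4.450 = 5.255 mg/L.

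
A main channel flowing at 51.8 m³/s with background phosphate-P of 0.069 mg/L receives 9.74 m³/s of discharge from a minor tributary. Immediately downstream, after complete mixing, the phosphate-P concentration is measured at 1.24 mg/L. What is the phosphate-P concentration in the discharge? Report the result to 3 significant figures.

Mass balance: 51.80·0.06900 + 9.740·Cₑ = 61.54·1.240
→ Cₑ = (61.54·1.240 − 51.80·0.06900) / 9.740 = 7.468 mg/L.

7.47 mg/L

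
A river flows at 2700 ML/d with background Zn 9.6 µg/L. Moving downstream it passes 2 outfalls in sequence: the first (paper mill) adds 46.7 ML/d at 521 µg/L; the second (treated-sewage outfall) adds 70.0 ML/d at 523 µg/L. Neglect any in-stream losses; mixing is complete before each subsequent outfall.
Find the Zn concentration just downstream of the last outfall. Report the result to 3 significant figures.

Outfall 1: combined Q = 2747 ML/d; C = (2700·9.600 + 46.70·521.0)/2747 = 18.29 µg/L.
Outfall 2: combined Q = 2817 ML/d; C = (2747·18.29 + 70.00·523.0)/2817 = 30.84 µg/L.

30.8 µg/L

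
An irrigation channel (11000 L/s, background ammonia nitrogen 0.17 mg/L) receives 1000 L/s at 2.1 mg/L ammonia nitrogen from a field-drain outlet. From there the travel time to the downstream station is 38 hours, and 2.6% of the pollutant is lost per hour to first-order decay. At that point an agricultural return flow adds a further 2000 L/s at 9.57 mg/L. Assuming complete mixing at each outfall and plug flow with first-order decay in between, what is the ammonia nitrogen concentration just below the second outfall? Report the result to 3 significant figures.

Mass balance: C = (11000·0.1700 + 1000·2.100) / 12000 = 3970/12000 = 0.3308 mg/L; combined flow 12000 L/s.
2.6%/h lost → k = −ln(1 − 0.026) = 0.02634 h⁻¹.
After decay, C = 0.3308 × e^(−kt) = 0.3308 × 0.3675 = 0.1216 mg/L.
Second outfall: C = (12000·0.1216 + 2000·9.570)/14000 = 1.471 mg/L.

1.47 mg/L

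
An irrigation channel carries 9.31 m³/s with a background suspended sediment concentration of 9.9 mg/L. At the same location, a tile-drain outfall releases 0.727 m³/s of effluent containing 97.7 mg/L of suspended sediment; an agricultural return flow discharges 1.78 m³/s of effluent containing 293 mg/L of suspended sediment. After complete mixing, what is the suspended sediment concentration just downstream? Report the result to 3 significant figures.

Mixed concentration C = ΣQC/ΣQ = (9.310·9.900 + 0.7270·97.70 + 1.780·293.0) / 11.82 = 684.7/11.82 = 57.95 mg/L.

57.9 mg/L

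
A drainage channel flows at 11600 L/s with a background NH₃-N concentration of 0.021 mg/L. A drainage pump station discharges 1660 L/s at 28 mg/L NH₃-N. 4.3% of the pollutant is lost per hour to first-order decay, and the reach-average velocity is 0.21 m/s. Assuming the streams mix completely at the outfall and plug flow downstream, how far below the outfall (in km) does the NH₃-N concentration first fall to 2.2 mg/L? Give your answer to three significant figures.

8.10 km

Mass balance: C = (11600·0.02100 + 1660·28.00) / 13260 = 46720/13260 = 3.524 mg/L.
4.3%/h lost → k = −ln(1 − 0.043) = 0.04395 h⁻¹.
Set 3.524·exp(−k·t) = 2.2 → t = ln(3.524/2.2)/k = 38580 s = 10.72 h.
Distance = v·t = 0.21·38580 = 8102 m = 8.102 km.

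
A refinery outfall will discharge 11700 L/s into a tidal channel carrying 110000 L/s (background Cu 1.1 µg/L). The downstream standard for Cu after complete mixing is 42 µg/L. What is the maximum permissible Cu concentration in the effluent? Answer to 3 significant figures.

At the limit, (Qr·Cr + Qe·Cₑ)/(Qr + Qe) = 42:
Cₑ = (121700·42 − 110000·1.100) / 11700 = 426.5 µg/L.

427 µg/L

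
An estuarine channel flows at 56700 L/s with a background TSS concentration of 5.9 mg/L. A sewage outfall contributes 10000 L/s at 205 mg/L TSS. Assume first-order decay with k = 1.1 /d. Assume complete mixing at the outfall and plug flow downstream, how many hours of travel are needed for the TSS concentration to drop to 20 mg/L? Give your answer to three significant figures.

Mixed concentration C = ΣQC/ΣQ = (56700·5.900 + 10000·205.0) / 66700 = 2385000/66700 = 35.75 mg/L.
35.75·exp(−k·t) = 20 → t = ln(35.75/20)/k = 45620 s = 12.67 h.

12.7 h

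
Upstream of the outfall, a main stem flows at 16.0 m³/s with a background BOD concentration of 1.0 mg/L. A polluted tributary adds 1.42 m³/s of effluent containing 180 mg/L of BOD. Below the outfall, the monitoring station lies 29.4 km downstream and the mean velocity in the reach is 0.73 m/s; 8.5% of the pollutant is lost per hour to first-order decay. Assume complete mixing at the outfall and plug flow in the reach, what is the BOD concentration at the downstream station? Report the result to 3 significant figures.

Mass balance: C = (16.00·1.000 + 1.420·180.0) / 17.42 = 271.6/17.42 = 15.59 mg/L.
Travel time t = 29.4·1000 / 0.73 = 40270 s = 11.19 h.
8.5%/h lost → k = −ln(1 − 0.085) = 0.08883 h⁻¹.
Decay over the reach: 15.59·exp(−kt) = 15.59·0.3702 = 5.772 mg/L.

5.77 mg/L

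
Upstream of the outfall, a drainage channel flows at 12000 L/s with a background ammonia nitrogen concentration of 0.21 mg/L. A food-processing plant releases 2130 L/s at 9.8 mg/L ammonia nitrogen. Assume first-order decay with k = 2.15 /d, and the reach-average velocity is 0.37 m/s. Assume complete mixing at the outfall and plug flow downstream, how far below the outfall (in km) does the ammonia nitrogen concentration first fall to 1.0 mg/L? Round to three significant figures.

7.50 km

Flow-weighted average: C = (12000·0.2100 + 2130·9.800) / 14130 = 23390/14130 = 1.656 mg/L.
Set 1.656·exp(−k·t) = 1.0 → t = ln(1.656/1.0)/k = 20260 s = 5.628 h.
Distance = v·t = 0.37·20260 = 7497 m = 7.497 km.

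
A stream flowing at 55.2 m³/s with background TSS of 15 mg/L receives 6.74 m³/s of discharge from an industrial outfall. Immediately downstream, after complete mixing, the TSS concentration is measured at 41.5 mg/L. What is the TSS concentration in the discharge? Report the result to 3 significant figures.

Mass balance: 55.20·15.00 + 6.740·Cₑ = 61.94·41.50
→ Cₑ = (61.94·41.50 − 55.20·15.00) / 6.740 = 258.5 mg/L.

259 mg/L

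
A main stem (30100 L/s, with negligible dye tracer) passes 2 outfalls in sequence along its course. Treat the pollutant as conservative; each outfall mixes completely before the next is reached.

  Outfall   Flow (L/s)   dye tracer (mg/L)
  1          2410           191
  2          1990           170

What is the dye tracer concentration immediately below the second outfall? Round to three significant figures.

23.1 mg/L

Below outfall 1: Q → 32510 L/s, C = (30100·0 + 2410·191.0)/32510 = 14.16 mg/L.
Below outfall 2: Q → 34500 L/s, C = (32510·14.16 + 1990·170.0)/34500 = 23.15 mg/L.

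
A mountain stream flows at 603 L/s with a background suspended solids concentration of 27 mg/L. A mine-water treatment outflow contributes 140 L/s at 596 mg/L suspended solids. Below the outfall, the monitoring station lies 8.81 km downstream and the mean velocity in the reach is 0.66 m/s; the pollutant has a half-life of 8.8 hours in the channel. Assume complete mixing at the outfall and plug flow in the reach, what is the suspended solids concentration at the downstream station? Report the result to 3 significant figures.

Mass balance: C = (603.0·27.00 + 140.0·596.0) / 743.0 = 99720/743.0 = 134.2 mg/L.
Travel time t = 8.81·1000 / 0.66 = 13350 s = 3.708 h.
Half-life 8.8 h → k = ln 2 / 8.8 = 0.07877 h⁻¹ = 1.890 d⁻¹.
Applying C = C₀e^(−kt): 134.2 × 0.7467 = 100.2 mg/L.

100 mg/L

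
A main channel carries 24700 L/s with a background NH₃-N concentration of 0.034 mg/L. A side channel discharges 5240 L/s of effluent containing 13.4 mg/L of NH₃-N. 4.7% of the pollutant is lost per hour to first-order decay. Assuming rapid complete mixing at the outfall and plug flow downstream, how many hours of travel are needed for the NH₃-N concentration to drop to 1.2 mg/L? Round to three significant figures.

14.2 h

Mass balance: C = (24700·0.03400 + 5240·13.40) / 29940 = 71060/29940 = 2.373 mg/L.
4.7%/h lost → k = −ln(1 − 0.047) = 0.04814 h⁻¹.
2.373·exp(−k·t) = 1.2 → t = ln(2.373/1.2)/k = 51000 s = 14.17 h.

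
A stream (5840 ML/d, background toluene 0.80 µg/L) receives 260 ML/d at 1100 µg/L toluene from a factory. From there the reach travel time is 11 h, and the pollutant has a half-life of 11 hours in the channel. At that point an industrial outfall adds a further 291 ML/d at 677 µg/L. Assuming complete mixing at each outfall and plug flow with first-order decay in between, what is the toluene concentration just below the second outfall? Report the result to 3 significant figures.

Mixed concentration C = ΣQC/ΣQ = (5840·0.8000 + 260.0·1100) / 6100 = 290700/6100 = 47.65 µg/L; combined flow 6100 ML/d.
Half-life 11 h → k = ln 2 / 11 = 0.06301 h⁻¹ = 1.512 d⁻¹.
First-order decay: C = 47.65·exp(−k·t) = 47.65·0.5000 = 23.83 µg/L.
At the second outfall, C = (6100·23.83 + 291.0·677.0) / (6100 + 291.0) = 53.57 µg/L.

53.6 µg/L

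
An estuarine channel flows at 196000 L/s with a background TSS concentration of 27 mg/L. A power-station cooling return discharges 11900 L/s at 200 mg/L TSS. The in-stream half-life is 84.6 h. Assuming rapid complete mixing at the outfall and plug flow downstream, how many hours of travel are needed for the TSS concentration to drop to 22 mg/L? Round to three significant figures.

After mixing, C = (196000·27.00 + 11900·200.0) / 207900 = 7672000/207900 = 36.90 mg/L.
Half-life 84.6 h → k = ln 2 / 84.6 = 0.008193 h⁻¹ = 0.1966 d⁻¹.
36.90·exp(−k·t) = 22 → t = ln(36.90/22)/k = 227300 s = 63.13 h.

63.1 h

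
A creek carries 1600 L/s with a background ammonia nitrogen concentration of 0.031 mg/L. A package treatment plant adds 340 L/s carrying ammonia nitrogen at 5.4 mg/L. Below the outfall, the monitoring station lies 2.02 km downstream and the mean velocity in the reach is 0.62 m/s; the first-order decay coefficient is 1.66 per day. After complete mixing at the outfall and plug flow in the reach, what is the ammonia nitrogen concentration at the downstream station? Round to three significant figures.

0.913 mg/L

Mixed concentration C = ΣQC/ΣQ = (1600·0.03100 + 340.0·5.400) / 1940 = 1886/1940 = 0.9720 mg/L.
Travel time t = 2.02·1000 / 0.62 = 3258 s = 0.9050 h.
After decay, C = 0.9720 × e^(−kt) = 0.9720 × 0.9393 = 0.9130 mg/L.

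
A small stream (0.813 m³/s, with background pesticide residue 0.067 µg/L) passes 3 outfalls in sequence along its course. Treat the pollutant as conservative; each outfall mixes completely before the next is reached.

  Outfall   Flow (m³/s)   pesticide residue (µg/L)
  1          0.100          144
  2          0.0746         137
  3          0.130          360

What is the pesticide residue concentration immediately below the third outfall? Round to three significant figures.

Below outfall 1: Q → 0.9130 m³/s, C = (0.8130·0.06700 + 0.1000·144.0)/0.9130 = 15.83 µg/L.
Below outfall 2: Q → 0.9876 m³/s, C = (0.9130·15.83 + 0.07460·137.0)/0.9876 = 24.98 µg/L.
Below outfall 3: Q → 1.118 m³/s, C = (0.9876·24.98 + 0.1300·360.0)/1.118 = 63.95 µg/L.

64.0 µg/L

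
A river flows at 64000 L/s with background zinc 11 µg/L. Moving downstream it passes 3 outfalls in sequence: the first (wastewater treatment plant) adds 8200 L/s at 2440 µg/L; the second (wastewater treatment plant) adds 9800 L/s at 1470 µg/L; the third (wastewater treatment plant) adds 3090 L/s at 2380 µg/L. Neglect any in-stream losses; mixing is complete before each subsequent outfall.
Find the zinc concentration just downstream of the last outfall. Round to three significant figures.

499 µg/L

Below outfall 1: Q → 72200 L/s, C = (64000·11.00 + 8200·2440)/72200 = 286.9 µg/L.
Below outfall 2: Q → 82000 L/s, C = (72200·286.9 + 9800·1470)/82000 = 428.3 µg/L.
Below outfall 3: Q → 85090 L/s, C = (82000·428.3 + 3090·2380)/85090 = 499.1 µg/L.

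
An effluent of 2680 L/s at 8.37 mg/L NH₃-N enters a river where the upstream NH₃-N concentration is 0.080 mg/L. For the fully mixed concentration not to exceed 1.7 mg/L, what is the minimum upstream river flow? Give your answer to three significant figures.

11000 L/s

Set C_mix = 1.7: (Q·0.08000 + 2680·8.370) / (Q + 2680) = 1.7
→ Q = 2680·(8.370 − 1.7)/(1.7 − 0.08000) = 11030 L/s.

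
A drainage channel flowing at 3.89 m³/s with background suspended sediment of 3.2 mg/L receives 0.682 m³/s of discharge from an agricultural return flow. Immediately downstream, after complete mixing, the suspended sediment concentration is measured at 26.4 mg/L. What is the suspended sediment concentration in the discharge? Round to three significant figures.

159 mg/L

Mass balance: 3.890·3.200 + 0.6820·Cₑ = 4.572·26.40
→ Cₑ = (4.572·26.40 − 3.890·3.200) / 0.6820 = 158.7 mg/L.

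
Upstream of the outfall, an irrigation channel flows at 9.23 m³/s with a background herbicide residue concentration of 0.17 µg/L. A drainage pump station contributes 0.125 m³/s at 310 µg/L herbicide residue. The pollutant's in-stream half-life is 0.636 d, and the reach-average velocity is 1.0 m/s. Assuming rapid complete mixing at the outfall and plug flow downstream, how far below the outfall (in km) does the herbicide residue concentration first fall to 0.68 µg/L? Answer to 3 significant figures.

146 km

Mixed concentration C = ΣQC/ΣQ = (9.230·0.1700 + 0.1250·310.0) / 9.355 = 40.32/9.355 = 4.310 µg/L.
Half-life 0.636 d → k = ln 2 / 0.636 = 1.090 d⁻¹.
Set 4.310·exp(−k·t) = 0.68 → t = ln(4.310/0.68)/k = 146400 s = 40.66 h.
Distance = v·t = 1.0·146400 = 146400 m = 146.4 km.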